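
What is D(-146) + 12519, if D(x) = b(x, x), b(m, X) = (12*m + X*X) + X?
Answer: 31937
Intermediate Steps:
b(m, X) = X + X² + 12*m (b(m, X) = (12*m + X²) + X = (X² + 12*m) + X = X + X² + 12*m)
D(x) = x² + 13*x (D(x) = x + x² + 12*x = x² + 13*x)
D(-146) + 12519 = -146*(13 - 146) + 12519 = -146*(-133) + 12519 = 19418 + 12519 = 31937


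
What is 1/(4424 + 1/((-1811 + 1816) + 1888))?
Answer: 1893/8374633 ≈ 0.00022604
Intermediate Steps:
1/(4424 + 1/((-1811 + 1816) + 1888)) = 1/(4424 + 1/(5 + 1888)) = 1/(4424 + 1/1893) = 1/(8374633/1893) = 1893/8374633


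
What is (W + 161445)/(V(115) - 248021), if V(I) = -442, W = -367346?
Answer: 205901/248463 ≈ 0.82870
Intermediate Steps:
(W + 161445)/(V(115) - 248021) = (-367346 + 161445)/(-442 - 248021) = -205901/(-248463) = -205901*(-1/248463) = 205901/248463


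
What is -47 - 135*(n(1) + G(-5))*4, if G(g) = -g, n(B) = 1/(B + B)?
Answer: -3017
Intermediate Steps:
n(B) = 1/(2*B)
-47 - 135*(n(1) + G(-5))*4 = -47 - 135*((½)/1 - 1*(-5))*4 = -47 - 135*((½)*1 + 5)*4 = -47 - 135*(½ + 5)*4 = -47 - 1485*4/2 = -47 - 135*22 = -47 - 2970 = -3017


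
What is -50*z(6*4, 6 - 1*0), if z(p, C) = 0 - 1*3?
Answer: 150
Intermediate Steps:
z(p, C) = -3 (z(p, C) = 0 - 3 = -3)
-50*z(6*4, 6 - 1*0) = -50*(-3) = 150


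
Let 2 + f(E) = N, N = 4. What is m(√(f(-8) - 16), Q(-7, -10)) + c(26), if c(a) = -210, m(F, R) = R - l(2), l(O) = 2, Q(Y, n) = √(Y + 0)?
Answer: -212 + I*√7 ≈ -212.0 + 2.6458*I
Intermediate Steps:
Q(Y, n) = √Y
f(E) = 2 (f(E) = -2 + 4 = 2)
m(F, R) = -2 + R (m(F, R) = R - 1*2 = R - 2 = -2 + R)
m(√(f(-8) - 16), Q(-7, -10)) + c(26) = (-2 + √(-7)) - 210 = (-2 + I*√7) - 210 = -212 + I*√7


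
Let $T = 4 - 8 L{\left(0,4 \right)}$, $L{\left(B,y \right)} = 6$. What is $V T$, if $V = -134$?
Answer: $5896$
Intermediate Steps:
$T = -44$ ($T = 4 - 48 = -44$)
$V T = \left(-134\right) \left(-44\right) = 5896$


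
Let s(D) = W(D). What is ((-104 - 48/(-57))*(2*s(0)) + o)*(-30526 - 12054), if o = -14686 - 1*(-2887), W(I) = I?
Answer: 502401420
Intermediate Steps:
o = -11799 (o = -14686 + 2887 = -11799)
s(D) = D
((-104 - 48/(-57))*(2*s(0)) + o)*(-30526 - 12054) = ((-104 - 48/(-57))*(2*0) - 11799)*(-30526 - 12054) = ((-104 - 48*(-1/57))*0 - 11799)*(-42580) = ((-104 + 16/19)*0 - 11799)*(-42580) = (-1960/19*0 - 11799)*(-42580) = (0 - 11799)*(-42580) = -11799*(-42580) = 502401420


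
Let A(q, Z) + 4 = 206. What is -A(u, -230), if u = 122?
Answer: -202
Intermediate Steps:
A(q, Z) = 202 (A(q, Z) = -4 + 206 = 202)
-A(u, -230) = -1*202 = -202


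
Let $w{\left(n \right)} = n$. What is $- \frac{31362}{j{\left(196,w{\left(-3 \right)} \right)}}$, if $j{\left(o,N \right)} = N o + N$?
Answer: $\frac{10454}{197} \approx 53.066$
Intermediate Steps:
$j{\left(o,N \right)} = N + N o$
$- \frac{31362}{j{\left(196,w{\left(-3 \right)} \right)}} = - \frac{31362}{\left(-3\right) \left(1 + 196\right)} = - \frac{31362}{\left(-3\right) 197} = - \frac{31362}{-591} = \left(-31362\right) \left(- \frac{1}{591}\right) = \frac{10454}{197}$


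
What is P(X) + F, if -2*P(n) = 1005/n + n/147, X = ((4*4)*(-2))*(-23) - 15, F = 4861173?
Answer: 10514710387/2163 ≈ 4.8612e+6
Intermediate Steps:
X = 721 (X = (16*(-2))*(-23) - 15 = -32*(-23) - 15 = 736 - 15 = 721)
P(n) = -1005/(2*n) - n/294 (P(n) = -(1005/n + n/147)/2 = -1005/(2*n) - n/294)
P(X) + F = (1/294)*(-147735 - 1*721**2)/721 + 4861173 = (1/294)*(1/721)*(-147735 - 1*519841) + 4861173 = (1/294)*(1/721)*(-147735 - 519841) + 4861173 = (1/294)*(1/721)*(-667576) + 4861173 = -6812/2163 + 4861173 = 10514710387/2163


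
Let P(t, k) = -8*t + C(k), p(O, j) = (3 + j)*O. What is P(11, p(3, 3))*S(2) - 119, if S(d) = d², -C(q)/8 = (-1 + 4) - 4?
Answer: -439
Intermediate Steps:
p(O, j) = O*(3 + j)
C(q) = 8 (C(q) = -8*((-1 + 4) - 4) = -8*(3 - 4) = -8*(-1) = 8)
P(t, k) = 8 - 8*t (P(t, k) = -8*t + 8 = 8 - 8*t)
P(11, p(3, 3))*S(2) - 119 = (8 - 8*11)*2² - 119 = (8 - 88)*4 - 119 = -80*4 - 119 = -320 - 119 = -439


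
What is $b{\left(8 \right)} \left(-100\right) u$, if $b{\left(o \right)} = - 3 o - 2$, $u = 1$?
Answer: $2600$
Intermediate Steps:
$b{\left(o \right)} = -2 - 3 o$
$b{\left(8 \right)} \left(-100\right) u = \left(-2 - 24\right) \left(-100\right) 1 = \left(-26\right) \left(-100\right) 1 = 2600 \cdot 1 = 2600$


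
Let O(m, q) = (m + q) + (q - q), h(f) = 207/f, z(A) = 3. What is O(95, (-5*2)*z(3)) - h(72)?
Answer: 497/8 ≈ 62.125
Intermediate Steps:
O(m, q) = m + q (O(m, q) = (m + q) + 0 = m + q)
O(95, (-5*2)*z(3)) - h(72) = (95 - 5*2*3) - 207/72 = (95 - 10*3) - 207/72 = (95 - 30) - 1*23/8 = 65 - 23/8 = 497/8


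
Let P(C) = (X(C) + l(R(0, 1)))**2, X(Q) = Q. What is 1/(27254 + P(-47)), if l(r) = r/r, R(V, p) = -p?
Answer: 1/29370 ≈ 3.4048e-5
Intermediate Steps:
l(r) = 1
P(C) = (1 + C)**2 (P(C) = (C + 1)**2 = (1 + C)**2)
1/(27254 + P(-47)) = 1/(27254 + (1 - 47)**2) = 1/(27254 + (-46)**2) = 1/(27254 + 2116) = 1/29370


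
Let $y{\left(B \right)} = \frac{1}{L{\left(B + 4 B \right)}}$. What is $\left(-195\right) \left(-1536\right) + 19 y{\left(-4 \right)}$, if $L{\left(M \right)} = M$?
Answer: $\frac{5990381}{20} \approx 2.9952 \cdot 10^{5}$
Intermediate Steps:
$y{\left(B \right)} = \frac{1}{5 B}$ ($y{\left(B \right)} = \frac{1}{B + 4 B} = \frac{1}{5 B}$)
$\left(-195\right) \left(-1536\right) + 19 y{\left(-4 \right)} = \left(-195\right) \left(-1536\right) + 19 \frac{1}{5 \left(-4\right)} = 299520 + 19 \cdot \frac{1}{5} \left(- \frac{1}{4}\right) = 299520 + 19 \left(- \frac{1}{20}\right) = 299520 - \frac{19}{20} = \frac{5990381}{20}$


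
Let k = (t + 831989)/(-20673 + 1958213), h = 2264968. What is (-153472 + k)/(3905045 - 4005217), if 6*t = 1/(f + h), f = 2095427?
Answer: 7779571885085891669/5077782626779605600 ≈ 1.5321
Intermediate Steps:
t = 1/26162370 (t = 1/(6*(2095427 + 2264968)) = (1/6)/4360395 = (1/6)*(1/4360395) = 1/26162370 ≈ 3.8223e-8)
k = 21766804053931/50690638369800 (k = (1/26162370 + 831989)/(-20673 + 1958213) = (21766804053931/26162370)/1937540 = (21766804053931/26162370)*(1/1937540) = 21766804053931/50690638369800 ≈ 0.42940)
(-153472 + k)/(3905045 - 4005217) = (-153472 + 21766804053931/50690638369800)/(3905045 - 4005217) = -7779571885085891669/50690638369800/(-100172) = -7779571885085891669/50690638369800*(-1/100172) = 7779571885085891669/5077782626779605600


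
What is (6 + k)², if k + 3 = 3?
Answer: 36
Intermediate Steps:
k = 0 (k = -3 + 3 = 0)
(6 + k)² = (6 + 0)² = 6² = 36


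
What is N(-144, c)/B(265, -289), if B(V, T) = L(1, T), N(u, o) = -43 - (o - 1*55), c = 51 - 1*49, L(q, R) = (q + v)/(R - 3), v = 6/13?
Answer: -37960/19 ≈ -1997.9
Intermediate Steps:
v = 6/13 (v = 6*(1/13) = 6/13 ≈ 0.46154)
L(q, R) = (6/13 + q)/(-3 + R) (L(q, R) = (q + 6/13)/(R - 3) = (6/13 + q)/(-3 + R))
c = 2 (c = 51 - 49 = 2)
N(u, o) = 12 - o (N(u, o) = -43 - (o - 55) = -43 - (-55 + o) = -43 + (55 - o) = 12 - o)
B(V, T) = 19/(13*(-3 + T)) (B(V, T) = (6/13 + 1)/(-3 + T) = (19/13)/(-3 + T) = 19/(13*(-3 + T)))
N(-144, c)/B(265, -289) = (12 - 1*2)/((19/(13*(-3 - 289)))) = (12 - 2)/(((19/13)/(-292))) = 10/(((19/13)*(-1/292))) = 10/(-19/3796) = 10*(-3796/19) = -37960/19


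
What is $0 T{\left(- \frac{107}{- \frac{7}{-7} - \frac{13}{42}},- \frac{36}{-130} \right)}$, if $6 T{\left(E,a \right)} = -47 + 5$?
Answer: $0$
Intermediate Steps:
$T{\left(E,a \right)} = -7$ ($T{\left(E,a \right)} = \frac{-47 + 5}{6} = \frac{1}{6} \left(-42\right) = -7$)
$0 T{\left(- \frac{107}{- \frac{7}{-7} - \frac{13}{42}},- \frac{36}{-130} \right)} = 0 \left(-7\right) = 0$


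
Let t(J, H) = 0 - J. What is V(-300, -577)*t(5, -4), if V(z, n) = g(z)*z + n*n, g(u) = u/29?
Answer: -48724705/29 ≈ -1.6802e+6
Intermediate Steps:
t(J, H) = -J
g(u) = u/29 (g(u) = u*(1/29) = u/29)
V(z, n) = n² + z²/29 (V(z, n) = (z/29)*z + n*n = z²/29 + n² = n² + z²/29)
V(-300, -577)*t(5, -4) = ((-577)² + (1/29)*(-300)²)*(-1*5) = (332929 + (1/29)*90000)*(-5) = (332929 + 90000/29)*(-5) = (9744941/29)*(-5) = -48724705/29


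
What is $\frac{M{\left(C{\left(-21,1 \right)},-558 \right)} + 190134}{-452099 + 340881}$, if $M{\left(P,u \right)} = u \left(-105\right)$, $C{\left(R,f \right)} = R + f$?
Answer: $- \frac{124362}{55609} \approx -2.2364$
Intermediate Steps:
$M{\left(P,u \right)} = - 105 u$
$\frac{M{\left(C{\left(-21,1 \right)},-558 \right)} + 190134}{-452099 + 340881} = \frac{\left(-105\right) \left(-558\right) + 190134}{-452099 + 340881} = \frac{58590 + 190134}{-111218} = 248724 \left(- \frac{1}{111218}\right) = - \frac{124362}{55609}$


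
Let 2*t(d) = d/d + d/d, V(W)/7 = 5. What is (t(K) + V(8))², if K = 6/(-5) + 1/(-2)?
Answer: 1296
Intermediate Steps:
V(W) = 35 (V(W) = 7*5 = 35)
K = -17/10 (K = 6*(-⅕) + 1*(-½) = -6/5 - ½ = -17/10 ≈ -1.7000)
t(d) = 1 (t(d) = (d/d + d/d)/2 = (1 + 1)/2 = (½)*2 = 1)
(t(K) + V(8))² = (1 + 35)² = 36² = 1296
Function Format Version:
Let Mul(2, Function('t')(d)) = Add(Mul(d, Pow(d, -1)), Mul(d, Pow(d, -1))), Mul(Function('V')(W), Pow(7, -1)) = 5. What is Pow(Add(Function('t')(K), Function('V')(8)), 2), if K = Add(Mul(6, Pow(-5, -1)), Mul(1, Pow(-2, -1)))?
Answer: 1296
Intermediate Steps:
Function('V')(W) = 35 (Function('V')(W) = Mul(7, 5) = 35)
K = Rational(-17, 10) (K = Add(Mul(6, Rational(-1, 5)), Mul(1, Rational(-1, 2))) = Add(Rational(-6, 5), Rational(-1, 2)) = Rational(-17, 10) ≈ -1.7000)
Function('t')(d) = 1 (Function('t')(d) = Mul(Rational(1, 2), Add(Mul(d, Pow(d, -1)), Mul(d, Pow(d, -1)))) = Mul(Rational(1, 2), Add(1, 1)) = Mul(Rational(1, 2), 2) = 1)
Pow(Add(Function('t')(K), Function('V')(8)), 2) = Pow(Add(1, 35), 2) = Pow(36, 2) = 1296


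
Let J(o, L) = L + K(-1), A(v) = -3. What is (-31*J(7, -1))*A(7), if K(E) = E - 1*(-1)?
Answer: -93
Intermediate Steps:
K(E) = 1 + E (K(E) = E + 1 = 1 + E)
J(o, L) = L (J(o, L) = L + (1 - 1) = L + 0 = L)
(-31*J(7, -1))*A(7) = -31*(-1)*(-3) = 31*(-3) = -93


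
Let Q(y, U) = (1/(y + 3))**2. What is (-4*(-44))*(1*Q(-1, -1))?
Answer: 44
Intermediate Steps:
Q(y, U) = (3 + y)**(-2) (Q(y, U) = (1/(3 + y))**2 = (3 + y)**(-2))
(-4*(-44))*(1*Q(-1, -1)) = (-4*(-44))*(1/(3 - 1)**2) = 176*(1/2**2) = 176*(1*(1/4)) = 176*(1/4) = 44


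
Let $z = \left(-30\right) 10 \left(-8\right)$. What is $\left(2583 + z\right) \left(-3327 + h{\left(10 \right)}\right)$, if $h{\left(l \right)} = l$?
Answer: $-16528611$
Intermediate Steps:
$z = 2400$ ($z = \left(-300\right) \left(-8\right) = 2400$)
$\left(2583 + z\right) \left(-3327 + h{\left(10 \right)}\right) = \left(2583 + 2400\right) \left(-3327 + 10\right) = 4983 \left(-3317\right) = -16528611$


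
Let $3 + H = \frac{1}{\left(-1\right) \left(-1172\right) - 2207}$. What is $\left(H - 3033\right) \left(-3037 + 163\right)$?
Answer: $\frac{3010286038}{345} \approx 8.7255 \cdot 10^{6}$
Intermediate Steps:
$H = - \frac{3106}{1035}$ ($H = -3 + \frac{1}{\left(-1\right) \left(-1172\right) - 2207} = -3 + \frac{1}{1172 - 2207} = -3 + \frac{1}{-1035} = -3 - \frac{1}{1035} = - \frac{3106}{1035} \approx -3.001$)
$\left(H - 3033\right) \left(-3037 + 163\right) = \left(- \frac{3106}{1035} - 3033\right) \left(-3037 + 163\right) = \left(- \frac{3142261}{1035}\right) \left(-2874\right) = \frac{3010286038}{345}$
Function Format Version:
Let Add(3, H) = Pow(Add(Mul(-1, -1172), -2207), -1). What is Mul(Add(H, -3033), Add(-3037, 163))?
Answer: Rational(3010286038, 345) ≈ 8.7255e+6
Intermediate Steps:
H = Rational(-3106, 1035) (H = Add(-3, Pow(Add(Mul(-1, -1172), -2207), -1)) = Add(-3, Pow(Add(1172, -2207), -1)) = Add(-3, Pow(-1035, -1)) = Add(-3, Rational(-1, 1035)) = Rational(-3106, 1035) ≈ -3.0010)
Mul(Add(H, -3033), Add(-3037, 163)) = Mul(Add(Rational(-3106, 1035), -3033), Add(-3037, 163)) = Mul(Rational(-3142261, 1035), -2874) = Rational(3010286038, 345)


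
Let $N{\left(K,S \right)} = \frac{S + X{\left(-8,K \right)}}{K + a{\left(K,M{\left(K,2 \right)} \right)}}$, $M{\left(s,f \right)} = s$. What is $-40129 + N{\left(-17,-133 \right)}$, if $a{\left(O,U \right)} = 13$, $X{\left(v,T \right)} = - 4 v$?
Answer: $- \frac{160415}{4} \approx -40104.0$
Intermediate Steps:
$N{\left(K,S \right)} = \frac{32 + S}{13 + K}$ ($N{\left(K,S \right)} = \frac{S - -32}{K + 13} = \frac{S + 32}{13 + K} = \frac{32 + S}{13 + K}$)
$-40129 + N{\left(-17,-133 \right)} = -40129 + \frac{32 - 133}{13 - 17} = -40129 + \frac{1}{-4} \left(-101\right) = -40129 - - \frac{101}{4} = -40129 + \frac{101}{4} = - \frac{160415}{4}$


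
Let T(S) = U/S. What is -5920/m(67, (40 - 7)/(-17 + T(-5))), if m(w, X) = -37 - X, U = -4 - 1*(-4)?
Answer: 25160/149 ≈ 168.86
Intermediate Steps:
U = 0 (U = -4 + 4 = 0)
T(S) = 0 (T(S) = 0/S = 0)
-5920/m(67, (40 - 7)/(-17 + T(-5))) = -5920/(-37 - (40 - 7)/(-17 + 0)) = -5920/(-37 - 33/(-17)) = -5920/(-37 - 33*(-1)/17) = -5920/(-37 - 1*(-33/17)) = -5920/(-37 + 33/17) = -5920/(-596/17) = -5920*(-17/596) = 25160/149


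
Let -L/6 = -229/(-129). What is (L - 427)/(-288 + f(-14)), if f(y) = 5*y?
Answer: 18819/15394 ≈ 1.2225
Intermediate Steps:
L = -458/43 (L = -(-1374)/(-129) = -(-1374)*(-1)/129 = -6*229/129 = -458/43 ≈ -10.651)
(L - 427)/(-288 + f(-14)) = (-458/43 - 427)/(-288 + 5*(-14)) = -18819/(43*(-288 - 70)) = -18819/43/(-358) = -18819/43*(-1/358) = 18819/15394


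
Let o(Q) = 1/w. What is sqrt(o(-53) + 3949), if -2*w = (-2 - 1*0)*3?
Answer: 2*sqrt(8886)/3 ≈ 62.844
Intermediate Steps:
w = 3 (w = -(-2 - 1*0)*3/2 = -(-2 + 0)*3/2 = -(-1)*3 = -1/2*(-6) = 3)
o(Q) = 1/3
sqrt(o(-53) + 3949) = sqrt(1/3 + 3949) = sqrt(11848/3) = 2*sqrt(8886)/3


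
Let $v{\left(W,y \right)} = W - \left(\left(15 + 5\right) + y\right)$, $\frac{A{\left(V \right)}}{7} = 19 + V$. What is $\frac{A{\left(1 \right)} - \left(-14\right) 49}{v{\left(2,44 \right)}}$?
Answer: $- \frac{413}{31} \approx -13.323$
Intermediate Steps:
$A{\left(V \right)} = 133 + 7 V$ ($A{\left(V \right)} = 7 \left(19 + V\right) = 133 + 7 V$)
$v{\left(W,y \right)} = -20 + W - y$ ($v{\left(W,y \right)} = W - \left(20 + y\right) = -20 + W - y$)
$\frac{A{\left(1 \right)} - \left(-14\right) 49}{v{\left(2,44 \right)}} = \frac{\left(133 + 7 \cdot 1\right) - \left(-14\right) 49}{-20 + 2 - 44} = \frac{\left(133 + 7\right) - -686}{-20 + 2 - 44} = \frac{140 + 686}{-62} = 826 \left(- \frac{1}{62}\right) = - \frac{413}{31}$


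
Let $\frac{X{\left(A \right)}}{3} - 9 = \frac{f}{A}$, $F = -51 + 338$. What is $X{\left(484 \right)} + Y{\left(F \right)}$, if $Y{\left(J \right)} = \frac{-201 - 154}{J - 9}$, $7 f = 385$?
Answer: $\frac{159407}{6116} \approx 26.064$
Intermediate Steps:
$f = 55$ ($f = \frac{1}{7} \cdot 385 = 55$)
$F = 287$
$Y{\left(J \right)} = - \frac{355}{-9 + J}$
$X{\left(A \right)} = 27 + \frac{165}{A}$ ($X{\left(A \right)} = 27 + 3 \frac{55}{A} = 27 + \frac{165}{A}$)
$X{\left(484 \right)} + Y{\left(F \right)} = \left(27 + \frac{165}{484}\right) - \frac{355}{-9 + 287} = \left(27 + 165 \cdot \frac{1}{484}\right) - \frac{355}{278} = \left(27 + \frac{15}{44}\right) - \frac{355}{278} = \frac{1203}{44} - \frac{355}{278} = \frac{159407}{6116}$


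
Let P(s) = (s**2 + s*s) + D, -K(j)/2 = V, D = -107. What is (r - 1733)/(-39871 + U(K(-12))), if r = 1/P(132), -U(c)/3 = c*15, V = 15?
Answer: 60206152/1338258061 ≈ 0.044988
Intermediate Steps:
K(j) = -30 (K(j) = -2*15 = -30)
U(c) = -45*c (U(c) = -3*c*15 = -45*c)
P(s) = -107 + 2*s**2 (P(s) = (s**2 + s*s) - 107 = (s**2 + s**2) - 107 = 2*s**2 - 107 = -107 + 2*s**2)
r = 1/34741 (r = 1/(-107 + 2*132**2) = 1/(-107 + 2*17424) = 1/(-107 + 34848) = 1/34741 ≈ 2.8784e-5)
(r - 1733)/(-39871 + U(K(-12))) = (1/34741 - 1733)/(-39871 - 45*(-30)) = -60206152/(34741*(-39871 + 1350)) = -60206152/34741/(-38521) = -60206152/34741*(-1/38521) = 60206152/1338258061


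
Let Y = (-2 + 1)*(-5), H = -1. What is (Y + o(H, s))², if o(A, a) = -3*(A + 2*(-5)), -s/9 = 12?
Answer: 1444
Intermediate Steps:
s = -108 (s = -9*12 = -108)
o(A, a) = 30 - 3*A (o(A, a) = -3*(A - 10) = -3*(-10 + A) = 30 - 3*A)
Y = 5 (Y = -1*(-5) = 5)
(Y + o(H, s))² = (5 + (30 - 3*(-1)))² = (5 + (30 + 3))² = (5 + 33)² = 38² = 1444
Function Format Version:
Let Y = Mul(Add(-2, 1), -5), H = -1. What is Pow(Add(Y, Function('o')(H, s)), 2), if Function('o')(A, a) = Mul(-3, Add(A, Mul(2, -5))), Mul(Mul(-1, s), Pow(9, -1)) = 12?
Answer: 1444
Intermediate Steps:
s = -108 (s = Mul(-9, 12) = -108)
Function('o')(A, a) = Add(30, Mul(-3, A)) (Function('o')(A, a) = Mul(-3, Add(A, -10)) = Mul(-3, Add(-10, A)) = Add(30, Mul(-3, A)))
Y = 5 (Y = Mul(-1, -5) = 5)
Pow(Add(Y, Function('o')(H, s)), 2) = Pow(Add(5, Add(30, Mul(-3, -1))), 2) = Pow(Add(5, Add(30, 3)), 2) = Pow(Add(5, 33), 2) = Pow(38, 2) = 1444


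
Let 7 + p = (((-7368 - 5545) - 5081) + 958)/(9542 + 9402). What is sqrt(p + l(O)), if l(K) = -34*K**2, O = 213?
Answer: I*sqrt(540609609758)/592 ≈ 1242.0*I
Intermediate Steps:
p = -37411/4736 (p = -7 + (((-7368 - 5545) - 5081) + 958)/(9542 + 9402) = -7 + ((-12913 - 5081) + 958)/18944 = -7 + (-17994 + 958)*(1/18944) = -7 - 17036*1/18944 = -7 - 4259/4736 = -37411/4736 ≈ -7.8993)
sqrt(p + l(O)) = sqrt(-37411/4736 - 34*213**2) = sqrt(-37411/4736 - 34*45369) = sqrt(-37411/4736 - 1542546) = sqrt(-7305535267/4736) = I*sqrt(540609609758)/592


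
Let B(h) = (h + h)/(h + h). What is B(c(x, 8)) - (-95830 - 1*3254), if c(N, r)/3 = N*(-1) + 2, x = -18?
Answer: 99085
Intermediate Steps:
c(N, r) = 6 - 3*N (c(N, r) = 3*(N*(-1) + 2) = 3*(-N + 2) = 3*(2 - N) = 6 - 3*N)
B(h) = 1 (B(h) = (2*h)/((2*h)) = (2*h)*(1/(2*h)) = 1)
B(c(x, 8)) - (-95830 - 1*3254) = 1 - (-95830 - 1*3254) = 1 - (-95830 - 3254) = 1 - 1*(-99084) = 1 + 99084 = 99085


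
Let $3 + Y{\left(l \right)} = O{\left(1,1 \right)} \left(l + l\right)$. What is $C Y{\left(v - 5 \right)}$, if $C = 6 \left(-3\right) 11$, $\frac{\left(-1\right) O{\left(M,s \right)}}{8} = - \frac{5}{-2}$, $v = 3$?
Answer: $-15246$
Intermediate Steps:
$O{\left(M,s \right)} = -20$ ($O{\left(M,s \right)} = - 8 \left(- \frac{5}{-2}\right) = - 8 \left(\left(-5\right) \left(- \frac{1}{2}\right)\right) = \left(-8\right) \frac{5}{2} = -20$)
$C = -198$ ($C = \left(-18\right) 11 = -198$)
$Y{\left(l \right)} = -3 - 40 l$ ($Y{\left(l \right)} = -3 - 20 \left(l + l\right) = -3 - 20 \cdot 2 l = -3 - 40 l$)
$C Y{\left(v - 5 \right)} = - 198 \left(-3 - 40 \left(3 - 5\right)\right) = - 198 \left(-3 - -80\right) = - 198 \left(-3 + 80\right) = \left(-198\right) 77 = -15246$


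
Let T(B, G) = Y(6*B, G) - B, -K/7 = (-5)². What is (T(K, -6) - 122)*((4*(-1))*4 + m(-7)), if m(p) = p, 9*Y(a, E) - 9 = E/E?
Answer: -11201/9 ≈ -1244.6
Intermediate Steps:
Y(a, E) = 10/9 (Y(a, E) = 1 + (E/E)/9 = 1 + (⅑)*1 = 1 + ⅑ = 10/9)
K = -175 (K = -7*(-5)² = -7*25 = -175)
T(B, G) = 10/9 - B
(T(K, -6) - 122)*((4*(-1))*4 + m(-7)) = ((10/9 - 1*(-175)) - 122)*((4*(-1))*4 - 7) = ((10/9 + 175) - 122)*(-4*4 - 7) = (1585/9 - 122)*(-16 - 7) = (487/9)*(-23) = -11201/9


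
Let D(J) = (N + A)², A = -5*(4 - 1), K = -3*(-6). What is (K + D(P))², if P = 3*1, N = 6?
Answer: 9801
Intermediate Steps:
K = 18
P = 3
A = -15 (A = -5*3 = -15)
D(J) = 81 (D(J) = (6 - 15)² = (-9)² = 81)
(K + D(P))² = (18 + 81)² = 99² = 9801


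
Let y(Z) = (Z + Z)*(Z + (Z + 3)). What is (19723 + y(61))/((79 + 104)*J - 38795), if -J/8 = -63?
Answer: 34973/53437 ≈ 0.65447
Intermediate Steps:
y(Z) = 2*Z*(3 + 2*Z) (y(Z) = (2*Z)*(Z + (3 + Z)) = (2*Z)*(3 + 2*Z) = 2*Z*(3 + 2*Z))
J = 504 (J = -8*(-63) = 504)
(19723 + y(61))/((79 + 104)*J - 38795) = (19723 + 2*61*(3 + 2*61))/((79 + 104)*504 - 38795) = (19723 + 2*61*(3 + 122))/(183*504 - 38795) = (19723 + 2*61*125)/(92232 - 38795) = (19723 + 15250)/53437 = 34973*(1/53437) = 34973/53437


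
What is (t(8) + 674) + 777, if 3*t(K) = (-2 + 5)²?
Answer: 1454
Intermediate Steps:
t(K) = 3 (t(K) = (-2 + 5)²/3 = (⅓)*3² = (⅓)*9 = 3)
(t(8) + 674) + 777 = (3 + 674) + 777 = 677 + 777 = 1454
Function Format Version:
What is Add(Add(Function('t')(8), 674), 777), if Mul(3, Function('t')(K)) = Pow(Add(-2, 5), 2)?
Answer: 1454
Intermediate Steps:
Function('t')(K) = 3 (Function('t')(K) = Mul(Rational(1, 3), Pow(Add(-2, 5), 2)) = Mul(Rational(1, 3), Pow(3, 2)) = Mul(Rational(1, 3), 9) = 3)
Add(Add(Function('t')(8), 674), 777) = Add(Add(3, 674), 777) = Add(677, 777) = 1454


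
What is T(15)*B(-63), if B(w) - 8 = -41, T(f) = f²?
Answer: -7425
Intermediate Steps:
B(w) = -33 (B(w) = 8 - 41 = -33)
T(15)*B(-63) = 15²*(-33) = 225*(-33) = -7425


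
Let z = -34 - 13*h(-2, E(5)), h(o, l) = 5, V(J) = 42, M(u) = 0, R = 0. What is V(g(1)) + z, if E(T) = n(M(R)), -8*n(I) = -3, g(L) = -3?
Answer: -57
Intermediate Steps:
n(I) = 3/8 (n(I) = -1/8*(-3) = 3/8)
E(T) = 3/8
z = -99 (z = -34 - 13*5 = -34 - 65 = -99)
V(g(1)) + z = 42 - 99 = -57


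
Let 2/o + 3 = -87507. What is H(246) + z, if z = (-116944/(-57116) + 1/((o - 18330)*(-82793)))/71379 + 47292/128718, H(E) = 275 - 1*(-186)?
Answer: 223288184580790744293751322458/483970403875022400423254013 ≈ 461.37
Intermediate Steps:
o = -1/43755 (o = 2/(-3 - 87507) = 2/(-87510) = 2*(-1/87510) = -1/43755 ≈ -2.2855e-5)
H(E) = 461 (H(E) = 275 + 186 = 461)
z = 177828394405417698631222465/483970403875022400423254013 (z = (-116944/(-57116) + 1/(-1/43755 - 18330*(-82793)))/71379 + 47292/128718 = (-116944*(-1/57116) - 1/82793/(-802029151/43755))*(1/71379) + 47292*(1/128718) = (29236/14279 - 43755/802029151*(-1/82793))*(1/71379) + 7882/21453 = (29236/14279 + 43755/66402399498743)*(1/71379) + 7882/21453 = (1941340552370027993/948159862442551297)*(1/71379) + 7882/21453 = 1941340552370027993/67678702821286869028563 + 7882/21453 = 177828394405417698631222465/483970403875022400423254013 ≈ 0.36744)
H(246) + z = 461 + 177828394405417698631222465/483970403875022400423254013 = 223288184580790744293751322458/483970403875022400423254013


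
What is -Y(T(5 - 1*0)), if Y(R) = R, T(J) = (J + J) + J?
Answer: -15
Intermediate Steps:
T(J) = 3*J (T(J) = 2*J + J = 3*J)
-Y(T(5 - 1*0)) = -3*(5 - 1*0) = -3*(5 + 0) = -3*5 = -1*15 = -15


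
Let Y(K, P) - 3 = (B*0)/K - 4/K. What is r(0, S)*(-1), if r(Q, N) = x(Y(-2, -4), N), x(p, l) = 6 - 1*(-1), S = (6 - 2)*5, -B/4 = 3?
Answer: -7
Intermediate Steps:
B = -12 (B = -4*3 = -12)
S = 20 (S = 4*5 = 20)
Y(K, P) = 3 - 4/K (Y(K, P) = 3 + ((-12*0)/K - 4/K) = 3 + (0/K - 4/K) = 3 + (0 - 4/K) = 3 - 4/K)
x(p, l) = 7 (x(p, l) = 6 + 1 = 7)
r(Q, N) = 7
r(0, S)*(-1) = 7*(-1) = -7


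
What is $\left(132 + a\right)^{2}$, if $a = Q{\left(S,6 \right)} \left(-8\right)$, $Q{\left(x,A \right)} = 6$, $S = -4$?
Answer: $7056$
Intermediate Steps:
$a = -48$ ($a = 6 \left(-8\right) = -48$)
$\left(132 + a\right)^{2} = \left(132 - 48\right)^{2} = 84^{2} = 7056$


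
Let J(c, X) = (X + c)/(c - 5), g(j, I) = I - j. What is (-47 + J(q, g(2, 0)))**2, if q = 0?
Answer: 54289/25 ≈ 2171.6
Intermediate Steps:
J(c, X) = (X + c)/(-5 + c)
(-47 + J(q, g(2, 0)))**2 = (-47 + ((0 - 1*2) + 0)/(-5 + 0))**2 = (-47 + ((0 - 2) + 0)/(-5))**2 = (-47 - (-2 + 0)/5)**2 = (-47 - 1/5*(-2))**2 = (-47 + 2/5)**2 = (-233/5)**2 = 54289/25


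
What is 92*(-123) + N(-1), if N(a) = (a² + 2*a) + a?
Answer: -11318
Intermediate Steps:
N(a) = a² + 3*a
92*(-123) + N(-1) = 92*(-123) - (3 - 1) = -11316 - 1*2 = -11316 - 2 = -11318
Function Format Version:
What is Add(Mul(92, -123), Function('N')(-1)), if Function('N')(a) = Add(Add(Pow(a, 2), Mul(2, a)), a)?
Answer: -11318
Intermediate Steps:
Function('N')(a) = Add(Pow(a, 2), Mul(3, a))
Add(Mul(92, -123), Function('N')(-1)) = Add(Mul(92, -123), Mul(-1, Add(3, -1))) = Add(-11316, Mul(-1, 2)) = Add(-11316, -2) = -11318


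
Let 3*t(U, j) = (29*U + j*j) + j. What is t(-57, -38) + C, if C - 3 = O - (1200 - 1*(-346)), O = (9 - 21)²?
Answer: -4444/3 ≈ -1481.3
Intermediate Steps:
O = 144 (O = (-12)² = 144)
C = -1399 (C = 3 + (144 - (1200 - 1*(-346))) = 3 + (144 - (1200 + 346)) = 3 + (144 - 1*1546) = 3 + (144 - 1546) = 3 - 1402 = -1399)
t(U, j) = j/3 + j²/3 + 29*U/3 (t(U, j) = ((29*U + j*j) + j)/3 = ((29*U + j²) + j)/3 = ((j² + 29*U) + j)/3 = (j + j² + 29*U)/3 = j/3 + j²/3 + 29*U/3)
t(-57, -38) + C = ((⅓)*(-38) + (⅓)*(-38)² + (29/3)*(-57)) - 1399 = (-38/3 + (⅓)*1444 - 551) - 1399 = (-38/3 + 1444/3 - 551) - 1399 = -247/3 - 1399 = -4444/3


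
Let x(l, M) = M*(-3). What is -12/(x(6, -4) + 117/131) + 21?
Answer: 11299/563 ≈ 20.069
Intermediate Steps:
x(l, M) = -3*M
-12/(x(6, -4) + 117/131) + 21 = -12/(-3*(-4) + 117/131) + 21 = -12/(12 + 117*(1/131)) + 21 = -12/(12 + 117/131) + 21 = -12/(1689/131) + 21 = (131/1689)*(-12) + 21 = -524/563 + 21 = 11299/563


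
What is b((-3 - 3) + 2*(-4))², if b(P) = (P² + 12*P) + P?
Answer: 196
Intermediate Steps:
b(P) = P² + 13*P
b((-3 - 3) + 2*(-4))² = (((-3 - 3) + 2*(-4))*(13 + ((-3 - 3) + 2*(-4))))² = ((-6 - 8)*(13 + (-6 - 8)))² = (-14*(13 - 14))² = (-14*(-1))² = 14² = 196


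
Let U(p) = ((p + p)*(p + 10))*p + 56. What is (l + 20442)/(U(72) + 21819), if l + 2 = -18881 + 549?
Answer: 2108/872051 ≈ 0.0024173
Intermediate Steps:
l = -18334 (l = -2 + (-18881 + 549) = -2 - 18332 = -18334)
U(p) = 56 + 2*p²*(10 + p) (U(p) = ((2*p)*(10 + p))*p + 56 = (2*p*(10 + p))*p + 56 = 2*p²*(10 + p) + 56 = 56 + 2*p²*(10 + p))
(l + 20442)/(U(72) + 21819) = (-18334 + 20442)/((56 + 2*72³ + 20*72²) + 21819) = 2108/((56 + 2*373248 + 20*5184) + 21819) = 2108/((56 + 746496 + 103680) + 21819) = 2108/(850232 + 21819) = 2108/872051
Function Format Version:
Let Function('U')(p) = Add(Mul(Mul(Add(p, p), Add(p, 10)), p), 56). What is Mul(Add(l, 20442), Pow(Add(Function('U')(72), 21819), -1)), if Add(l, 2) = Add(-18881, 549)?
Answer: Rational(2108, 872051) ≈ 0.0024173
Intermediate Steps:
l = -18334 (l = Add(-2, Add(-18881, 549)) = Add(-2, -18332) = -18334)
Function('U')(p) = Add(56, Mul(2, Pow(p, 2), Add(10, p))) (Function('U')(p) = Add(Mul(Mul(Mul(2, p), Add(10, p)), p), 56) = Add(Mul(Mul(2, p, Add(10, p)), p), 56) = Add(Mul(2, Pow(p, 2), Add(10, p)), 56) = Add(56, Mul(2, Pow(p, 2), Add(10, p))))
Mul(Add(l, 20442), Pow(Add(Function('U')(72), 21819), -1)) = Mul(Add(-18334, 20442), Pow(Add(Add(56, Mul(2, Pow(72, 3)), Mul(20, Pow(72, 2))), 21819), -1)) = Mul(2108, Pow(Add(Add(56, Mul(2, 373248), Mul(20, 5184)), 21819), -1)) = Mul(2108, Pow(Add(Add(56, 746496, 103680), 21819), -1)) = Mul(2108, Pow(Add(850232, 21819), -1)) = Mul(2108, Pow(872051, -1)) = Mul(2108, Rational(1, 872051)) = Rational(2108, 872051)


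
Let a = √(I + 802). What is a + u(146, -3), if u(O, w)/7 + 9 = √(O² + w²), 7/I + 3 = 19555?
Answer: -63 + 35*√853 + √19161828842/4888 ≈ 987.54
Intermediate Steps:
I = 7/19552 (I = 7/(-3 + 19555) = 7/19552 ≈ 0.00035802)
u(O, w) = -63 + 7*√(O² + w²)
a = √19161828842/4888 (a = √(7/19552 + 802) = √(15680711/19552) = √19161828842/4888 ≈ 28.320)
a + u(146, -3) = √19161828842/4888 + (-63 + 7*√(146² + (-3)²)) = √19161828842/4888 + (-63 + 7*√(21316 + 9)) = √19161828842/4888 + (-63 + 7*√21325) = √19161828842/4888 + (-63 + 7*(5*√853)) = √19161828842/4888 + (-63 + 35*√853) = -63 + 35*√853 + √19161828842/4888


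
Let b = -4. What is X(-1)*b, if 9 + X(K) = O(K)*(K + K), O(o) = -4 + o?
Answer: -4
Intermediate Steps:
X(K) = -9 + 2*K*(-4 + K) (X(K) = -9 + (-4 + K)*(K + K) = -9 + (-4 + K)*(2*K) = -9 + 2*K*(-4 + K))
X(-1)*b = (-9 + 2*(-1)*(-4 - 1))*(-4) = (-9 + 2*(-1)*(-5))*(-4) = (-9 + 10)*(-4) = 1*(-4) = -4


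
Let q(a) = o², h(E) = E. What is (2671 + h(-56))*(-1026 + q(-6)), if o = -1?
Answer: -2680375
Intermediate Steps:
q(a) = 1 (q(a) = (-1)² = 1)
(2671 + h(-56))*(-1026 + q(-6)) = (2671 - 56)*(-1026 + 1) = 2615*(-1025) = -2680375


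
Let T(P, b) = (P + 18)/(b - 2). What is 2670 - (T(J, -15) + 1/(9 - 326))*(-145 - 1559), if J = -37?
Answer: 24622854/5389 ≈ 4569.1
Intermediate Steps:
T(P, b) = (18 + P)/(-2 + b)
2670 - (T(J, -15) + 1/(9 - 326))*(-145 - 1559) = 2670 - ((18 - 37)/(-2 - 15) + 1/(9 - 326))*(-145 - 1559) = 2670 - (-19/(-17) + 1/(-317))*(-1704) = 2670 - (-1/17*(-19) - 1/317)*(-1704) = 2670 - (19/17 - 1/317)*(-1704) = 2670 - 6006*(-1704)/5389 = 2670 - 1*(-10234224/5389) = 2670 + 10234224/5389 = 24622854/5389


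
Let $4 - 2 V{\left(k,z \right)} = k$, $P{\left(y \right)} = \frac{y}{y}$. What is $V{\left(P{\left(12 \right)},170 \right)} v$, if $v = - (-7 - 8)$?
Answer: $\frac{45}{2} \approx 22.5$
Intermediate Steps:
$P{\left(y \right)} = 1$
$V{\left(k,z \right)} = 2 - \frac{k}{2}$
$v = 15$ ($v = \left(-1\right) \left(-15\right) = 15$)
$V{\left(P{\left(12 \right)},170 \right)} v = \left(2 - \frac{1}{2}\right) 15 = \frac{3}{2} \cdot 15 = \frac{45}{2}$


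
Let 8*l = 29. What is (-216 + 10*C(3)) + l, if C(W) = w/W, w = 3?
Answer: -1619/8 ≈ -202.38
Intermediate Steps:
l = 29/8 (l = (⅛)*29 = 29/8 ≈ 3.6250)
C(W) = 3/W
(-216 + 10*C(3)) + l = (-216 + 10*(3/3)) + 29/8 = (-216 + 10*(3*(⅓))) + 29/8 = (-216 + 10*1) + 29/8 = (-216 + 10) + 29/8 = -206 + 29/8 = -1619/8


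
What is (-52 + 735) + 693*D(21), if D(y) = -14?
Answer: -9019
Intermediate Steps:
(-52 + 735) + 693*D(21) = (-52 + 735) + 693*(-14) = 683 - 9702 = -9019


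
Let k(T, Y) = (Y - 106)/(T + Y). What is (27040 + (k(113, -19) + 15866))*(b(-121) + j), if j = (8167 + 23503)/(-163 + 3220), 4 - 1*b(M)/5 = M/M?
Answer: 312661348475/287358 ≈ 1.0881e+6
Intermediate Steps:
k(T, Y) = (-106 + Y)/(T + Y)
b(M) = 15 (b(M) = 20 - 5*M/M = 20 - 5*1 = 20 - 5 = 15)
j = 31670/3057 ≈ 10.360
(27040 + (k(113, -19) + 15866))*(b(-121) + j) = (27040 + ((-106 - 19)/(113 - 19) + 15866))*(15 + 31670/3057) = (27040 + (-125/94 + 15866))*(77525/3057) = (27040 + 1491279/94)*(77525/3057) = (4033039/94)*(77525/3057) = 312661348475/287358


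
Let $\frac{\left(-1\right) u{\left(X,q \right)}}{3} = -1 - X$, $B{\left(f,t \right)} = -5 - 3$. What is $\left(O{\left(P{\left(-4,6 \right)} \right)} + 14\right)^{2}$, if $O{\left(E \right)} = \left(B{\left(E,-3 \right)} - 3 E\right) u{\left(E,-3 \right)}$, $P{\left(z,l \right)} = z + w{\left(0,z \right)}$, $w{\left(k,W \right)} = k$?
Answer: $484$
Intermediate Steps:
$B{\left(f,t \right)} = -8$ ($B{\left(f,t \right)} = -5 - 3 = -8$)
$u{\left(X,q \right)} = 3 + 3 X$ ($u{\left(X,q \right)} = - 3 \left(-1 - X\right) = 3 + 3 X$)
$P{\left(z,l \right)} = z$ ($P{\left(z,l \right)} = z + 0 = z$)
$O{\left(E \right)} = \left(-8 - 3 E\right) \left(3 + 3 E\right)$
$\left(O{\left(P{\left(-4,6 \right)} \right)} + 14\right)^{2} = \left(- 3 \left(1 - 4\right) \left(8 + 3 \left(-4\right)\right) + 14\right)^{2} = \left(\left(-3\right) \left(-3\right) \left(8 - 12\right) + 14\right)^{2} = \left(\left(-3\right) \left(-3\right) \left(-4\right) + 14\right)^{2} = \left(-36 + 14\right)^{2} = \left(-22\right)^{2} = 484$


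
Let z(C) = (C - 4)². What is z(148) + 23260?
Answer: 43996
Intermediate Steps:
z(C) = (-4 + C)²
z(148) + 23260 = (-4 + 148)² + 23260 = 144² + 23260 = 20736 + 23260 = 43996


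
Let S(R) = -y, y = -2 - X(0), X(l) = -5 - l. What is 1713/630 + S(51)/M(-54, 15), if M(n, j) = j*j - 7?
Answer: 30962/11445 ≈ 2.7053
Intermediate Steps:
M(n, j) = -7 + j² (M(n, j) = j² - 7 = -7 + j²)
y = 3 (y = -2 - (-5 - 1*0) = -2 - (-5 + 0) = -2 - 1*(-5) = -2 + 5 = 3)
S(R) = -3 (S(R) = -1*3 = -3)
1713/630 + S(51)/M(-54, 15) = 1713/630 - 3/(-7 + 15²) = 1713*(1/630) - 3/(-7 + 225) = 571/210 - 3/218 = 30962/11445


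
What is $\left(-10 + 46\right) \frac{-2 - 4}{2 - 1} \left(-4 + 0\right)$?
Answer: $864$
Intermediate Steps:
$\left(-10 + 46\right) \frac{-2 - 4}{2 - 1} \left(-4 + 0\right) = 36 - \frac{6}{1} \left(-4\right) = 36 \left(-6\right) 1 \left(-4\right) = 36 \left(\left(-6\right) \left(-4\right)\right) = 36 \cdot 24 = 864$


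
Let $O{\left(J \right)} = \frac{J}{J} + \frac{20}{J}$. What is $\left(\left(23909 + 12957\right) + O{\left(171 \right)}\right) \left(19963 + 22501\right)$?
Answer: $\frac{267704818528}{171} \approx 1.5655 \cdot 10^{9}$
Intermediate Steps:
$O{\left(J \right)} = 1 + \frac{20}{J}$
$\left(\left(23909 + 12957\right) + O{\left(171 \right)}\right) \left(19963 + 22501\right) = \left(\left(23909 + 12957\right) + \frac{20 + 171}{171}\right) \left(19963 + 22501\right) = \left(36866 + \frac{1}{171} \cdot 191\right) 42464 = \left(36866 + \frac{191}{171}\right) 42464 = \frac{6304277}{171} \cdot 42464 = \frac{267704818528}{171}$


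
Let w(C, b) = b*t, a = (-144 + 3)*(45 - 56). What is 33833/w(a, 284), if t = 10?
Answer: 33833/2840 ≈ 11.913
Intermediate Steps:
a = 1551 (a = -141*(-11) = 1551)
w(C, b) = 10*b (w(C, b) = b*10 = 10*b)
33833/w(a, 284) = 33833/((10*284)) = 33833/2840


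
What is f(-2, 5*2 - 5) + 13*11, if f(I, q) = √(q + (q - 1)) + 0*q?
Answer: 146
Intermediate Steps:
f(I, q) = √(-1 + 2*q) (f(I, q) = √(q + (-1 + q)) + 0 = √(-1 + 2*q) + 0 = √(-1 + 2*q))
f(-2, 5*2 - 5) + 13*11 = √(-1 + 2*(5*2 - 5)) + 13*11 = √(-1 + 2*(10 - 5)) + 143 = √(-1 + 2*5) + 143 = √(-1 + 10) + 143 = √9 + 143 = 3 + 143 = 146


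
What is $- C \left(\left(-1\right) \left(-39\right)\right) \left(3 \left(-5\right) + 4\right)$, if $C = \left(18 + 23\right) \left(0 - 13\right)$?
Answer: $-228657$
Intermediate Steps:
$C = -533$ ($C = 41 \left(-13\right) = -533$)
$- C \left(\left(-1\right) \left(-39\right)\right) \left(3 \left(-5\right) + 4\right) = \left(-1\right) \left(-533\right) \left(\left(-1\right) \left(-39\right)\right) \left(3 \left(-5\right) + 4\right) = 533 \cdot 39 \left(-15 + 4\right) = 20787 \left(-11\right) = -228657$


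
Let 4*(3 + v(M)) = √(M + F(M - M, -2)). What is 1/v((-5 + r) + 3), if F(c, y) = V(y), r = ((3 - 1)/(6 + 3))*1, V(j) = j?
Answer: -216/665 - 6*I*√34/665 ≈ -0.32481 - 0.05261*I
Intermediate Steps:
r = 2/9 (r = (2/9)*1 = 2/9 ≈ 0.22222)
F(c, y) = y
v(M) = -3 + √(-2 + M)/4 (v(M) = -3 + √(M - 2)/4 = -3 + √(-2 + M)/4)
1/v((-5 + r) + 3) = 1/(-3 + √(-2 + ((-5 + 2/9) + 3))/4) = 1/(-3 + √(-2 + (-43/9 + 3))/4) = 1/(-3 + √(-2 - 16/9)/4) = 1/(-3 + √(-34/9)/4) = 1/(-3 + (I*√34/3)/4) = 1/(-3 + I*√34/12)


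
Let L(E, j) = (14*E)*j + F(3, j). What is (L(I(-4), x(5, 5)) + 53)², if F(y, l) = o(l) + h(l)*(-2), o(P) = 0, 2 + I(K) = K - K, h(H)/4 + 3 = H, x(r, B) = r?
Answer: 10609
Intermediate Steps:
h(H) = -12 + 4*H
I(K) = -2 (I(K) = -2 + (K - K) = -2 + 0 = -2)
F(y, l) = 24 - 8*l (F(y, l) = 0 + (-12 + 4*l)*(-2) = 0 + (24 - 8*l) = 24 - 8*l)
L(E, j) = 24 - 8*j + 14*E*j (L(E, j) = (14*E)*j + (24 - 8*j) = 14*E*j + (24 - 8*j) = 24 - 8*j + 14*E*j)
(L(I(-4), x(5, 5)) + 53)² = ((24 - 8*5 + 14*(-2)*5) + 53)² = ((24 - 40 - 140) + 53)² = (-156 + 53)² = (-103)² = 10609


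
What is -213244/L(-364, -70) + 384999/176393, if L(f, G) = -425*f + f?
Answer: 778730599/972278216 ≈ 0.80093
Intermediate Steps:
L(f, G) = -424*f
-213244/L(-364, -70) + 384999/176393 = -213244/((-424*(-364))) + 384999/176393 = -213244/154336 + 384999*(1/176393) = -213244*1/154336 + 384999/176393 = -53311/38584 + 384999/176393 = 778730599/972278216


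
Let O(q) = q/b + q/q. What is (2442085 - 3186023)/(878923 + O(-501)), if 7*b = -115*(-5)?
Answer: -427764350/505377793 ≈ -0.84643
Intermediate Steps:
b = 575/7 (b = (-115*(-5))/7 = (1/7)*575 = 575/7 ≈ 82.143)
O(q) = 1 + 7*q/575 (O(q) = q/(575/7) + q/q = q*(7/575) + 1 = 7*q/575 + 1 = 1 + 7*q/575)
(2442085 - 3186023)/(878923 + O(-501)) = (2442085 - 3186023)/(878923 + (1 + (7/575)*(-501))) = -743938/(878923 + (1 - 3507/575)) = -743938/(878923 - 2932/575) = -743938/505377793/575 = -743938*575/505377793 = -427764350/505377793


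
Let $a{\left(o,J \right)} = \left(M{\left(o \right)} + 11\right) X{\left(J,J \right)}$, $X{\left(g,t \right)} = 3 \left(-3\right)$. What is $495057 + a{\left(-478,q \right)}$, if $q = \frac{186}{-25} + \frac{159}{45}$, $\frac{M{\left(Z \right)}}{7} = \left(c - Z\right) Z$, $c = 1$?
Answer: $14919564$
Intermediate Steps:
$X{\left(g,t \right)} = -9$
$M{\left(Z \right)} = 7 Z \left(1 - Z\right)$ ($M{\left(Z \right)} = 7 \left(1 - Z\right) Z = 7 Z \left(1 - Z\right)$)
$q = - \frac{293}{75}$ ($q = 186 \left(- \frac{1}{25}\right) + 159 \cdot \frac{1}{45} = - \frac{186}{25} + \frac{53}{15} = - \frac{293}{75} \approx -3.9067$)
$a{\left(o,J \right)} = -99 - 63 o \left(1 - o\right)$ ($a{\left(o,J \right)} = \left(7 o \left(1 - o\right) + 11\right) \left(-9\right) = \left(11 + 7 o \left(1 - o\right)\right) \left(-9\right) = -99 - 63 o \left(1 - o\right)$)
$495057 + a{\left(-478,q \right)} = 495057 - \left(99 + 30114 \left(-1 - 478\right)\right) = 495057 - \left(99 + 30114 \left(-479\right)\right) = 495057 + \left(-99 + 14424606\right) = 495057 + 14424507 = 14919564$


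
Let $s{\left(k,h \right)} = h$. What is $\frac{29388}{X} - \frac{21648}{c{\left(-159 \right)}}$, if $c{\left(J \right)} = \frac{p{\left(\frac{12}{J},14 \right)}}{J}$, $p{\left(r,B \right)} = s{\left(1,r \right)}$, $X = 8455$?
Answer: $- \frac{385606513032}{8455} \approx -4.5607 \cdot 10^{7}$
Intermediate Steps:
$p{\left(r,B \right)} = r$
$c{\left(J \right)} = \frac{12}{J^{2}}$ ($c{\left(J \right)} = \frac{12 \frac{1}{J}}{J} = \frac{12}{J^{2}}$)
$\frac{29388}{X} - \frac{21648}{c{\left(-159 \right)}} = \frac{29388}{8455} - \frac{21648}{12 \cdot \frac{1}{25281}} = 29388 \cdot \frac{1}{8455} - \frac{21648}{12 \cdot \frac{1}{25281}} = \frac{29388}{8455} - \frac{21648}{\frac{4}{8427}} = \frac{29388}{8455} - 45606924 = - \frac{385606513032}{8455}$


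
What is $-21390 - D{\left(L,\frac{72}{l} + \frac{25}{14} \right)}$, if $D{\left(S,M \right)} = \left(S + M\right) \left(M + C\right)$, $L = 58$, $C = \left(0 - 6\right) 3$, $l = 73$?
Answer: $- \frac{21374910393}{1044484} \approx -20465.0$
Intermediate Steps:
$C = -18$ ($C = \left(-6\right) 3 = -18$)
$D{\left(S,M \right)} = \left(-18 + M\right) \left(M + S\right)$ ($D{\left(S,M \right)} = \left(S + M\right) \left(M - 18\right) = \left(M + S\right) \left(-18 + M\right) = \left(-18 + M\right) \left(M + S\right)$)
$-21390 - D{\left(L,\frac{72}{l} + \frac{25}{14} \right)} = -21390 - \left(\left(\frac{72}{73} + \frac{25}{14}\right)^{2} - 18 \left(\frac{72}{73} + \frac{25}{14}\right) - 1044 + \left(\frac{72}{73} + \frac{25}{14}\right) 58\right) = -21390 - \left(\left(\frac{2833}{1022}\right)^{2} - \frac{25497}{511} - 1044 + \frac{2833}{1022} \cdot 58\right) = -21390 - \left(\frac{8025889}{1044484} - \frac{25497}{511} - 1044 + \frac{82157}{511}\right) = -21390 - - \frac{966602367}{1044484} = -21390 + \frac{966602367}{1044484} = - \frac{21374910393}{1044484}$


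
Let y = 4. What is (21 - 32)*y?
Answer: -44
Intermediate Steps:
(21 - 32)*y = (21 - 32)*4 = -11*4 = -44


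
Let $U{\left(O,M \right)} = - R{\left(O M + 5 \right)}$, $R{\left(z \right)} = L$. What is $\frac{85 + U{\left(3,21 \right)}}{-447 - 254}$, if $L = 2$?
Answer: $- \frac{83}{701} \approx -0.1184$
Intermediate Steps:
$R{\left(z \right)} = 2$
$U{\left(O,M \right)} = -2$ ($U{\left(O,M \right)} = \left(-1\right) 2 = -2$)
$\frac{85 + U{\left(3,21 \right)}}{-447 - 254} = \frac{85 - 2}{-447 - 254} = \frac{83}{-701} = 83 \left(- \frac{1}{701}\right) = - \frac{83}{701}$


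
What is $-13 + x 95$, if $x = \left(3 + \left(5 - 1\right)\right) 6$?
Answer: $3977$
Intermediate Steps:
$x = 42$ ($x = \left(3 + \left(5 - 1\right)\right) 6 = \left(3 + 4\right) 6 = 7 \cdot 6 = 42$)
$-13 + x 95 = -13 + 42 \cdot 95 = -13 + 3990 = 3977$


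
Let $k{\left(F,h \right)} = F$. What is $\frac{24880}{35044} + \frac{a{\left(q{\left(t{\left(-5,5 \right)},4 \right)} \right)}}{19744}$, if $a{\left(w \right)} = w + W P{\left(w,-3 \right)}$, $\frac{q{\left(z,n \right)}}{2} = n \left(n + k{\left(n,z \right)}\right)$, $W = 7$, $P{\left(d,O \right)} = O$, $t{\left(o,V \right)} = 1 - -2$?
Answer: $\frac{123184403}{172977184} \approx 0.71214$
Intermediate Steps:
$t{\left(o,V \right)} = 3$ ($t{\left(o,V \right)} = 1 + 2 = 3$)
$q{\left(z,n \right)} = 4 n^{2}$ ($q{\left(z,n \right)} = 2 n \left(n + n\right) = 2 n 2 n = 2 \cdot 2 n^{2} = 4 n^{2}$)
$a{\left(w \right)} = -21 + w$ ($a{\left(w \right)} = w + 7 \left(-3\right) = w - 21 = -21 + w$)
$\frac{24880}{35044} + \frac{a{\left(q{\left(t{\left(-5,5 \right)},4 \right)} \right)}}{19744} = \frac{24880}{35044} + \frac{-21 + 4 \cdot 4^{2}}{19744} = 24880 \cdot \frac{1}{35044} + \left(-21 + 4 \cdot 16\right) \frac{1}{19744} = \frac{6220}{8761} + \left(-21 + 64\right) \frac{1}{19744} = \frac{6220}{8761} + 43 \cdot \frac{1}{19744} = \frac{6220}{8761} + \frac{43}{19744} = \frac{123184403}{172977184}$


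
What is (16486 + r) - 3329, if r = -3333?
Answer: 9824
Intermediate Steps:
(16486 + r) - 3329 = (16486 - 3333) - 3329 = 13153 - 3329 = 9824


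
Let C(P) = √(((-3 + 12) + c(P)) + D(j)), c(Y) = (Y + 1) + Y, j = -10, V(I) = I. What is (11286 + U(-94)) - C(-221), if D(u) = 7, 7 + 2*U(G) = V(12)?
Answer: 22577/2 - 5*I*√17 ≈ 11289.0 - 20.616*I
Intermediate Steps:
U(G) = 5/2 (U(G) = -7/2 + (½)*12 = -7/2 + 6 = 5/2)
c(Y) = 1 + 2*Y (c(Y) = (1 + Y) + Y = 1 + 2*Y)
C(P) = √(17 + 2*P) (C(P) = √(((-3 + 12) + (1 + 2*P)) + 7) = √((9 + (1 + 2*P)) + 7) = √((10 + 2*P) + 7) = √(17 + 2*P))
(11286 + U(-94)) - C(-221) = (11286 + 5/2) - √(17 + 2*(-221)) = 22577/2 - √(17 - 442) = 22577/2 - √(-425) = 22577/2 - 5*I*√17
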